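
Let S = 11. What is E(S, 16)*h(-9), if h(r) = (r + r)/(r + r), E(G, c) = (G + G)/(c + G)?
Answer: 22/27 ≈ 0.81481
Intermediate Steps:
E(G, c) = 2*G/(G + c) (E(G, c) = (2*G)/(G + c) = 2*G/(G + c))
h(r) = 1 (h(r) = (2*r)/((2*r)) = (2*r)*(1/(2*r)) = 1)
E(S, 16)*h(-9) = (2*11/(11 + 16))*1 = (2*11/27)*1 = (2*11*(1/27))*1 = (22/27)*1 = 22/27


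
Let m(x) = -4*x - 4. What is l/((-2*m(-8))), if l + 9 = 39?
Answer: -15/28 ≈ -0.53571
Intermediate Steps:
l = 30 (l = -9 + 39 = 30)
m(x) = -4 - 4*x
l/((-2*m(-8))) = 30/((-2*(-4 - 4*(-8)))) = 30/((-2*(-4 + 32))) = 30/((-2*28)) = 30/(-56) = 30*(-1/56) = -15/28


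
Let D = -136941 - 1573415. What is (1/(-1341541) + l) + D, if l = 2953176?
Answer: 1667293985619/1341541 ≈ 1.2428e+6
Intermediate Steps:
D = -1710356
(1/(-1341541) + l) + D = (1/(-1341541) + 2953176) - 1710356 = (-1/1341541 + 2953176) - 1710356 = 3961806684215/1341541 - 1710356 = 1667293985619/1341541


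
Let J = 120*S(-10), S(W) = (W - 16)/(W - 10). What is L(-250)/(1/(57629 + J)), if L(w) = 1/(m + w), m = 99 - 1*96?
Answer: -4445/19 ≈ -233.95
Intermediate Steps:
S(W) = (-16 + W)/(-10 + W)
m = 3 (m = 99 - 96 = 3)
J = 156 (J = 120*((-16 - 10)/(-10 - 10)) = 120*(-26/(-20)) = 120*(-1/20*(-26)) = 120*(13/10) = 156)
L(w) = 1/(3 + w)
L(-250)/(1/(57629 + J)) = 1/((3 - 250)*(1/(57629 + 156))) = 1/((-247)*(1/57785)) = -1/(247*1/57785) = -1/247*57785 = -4445/19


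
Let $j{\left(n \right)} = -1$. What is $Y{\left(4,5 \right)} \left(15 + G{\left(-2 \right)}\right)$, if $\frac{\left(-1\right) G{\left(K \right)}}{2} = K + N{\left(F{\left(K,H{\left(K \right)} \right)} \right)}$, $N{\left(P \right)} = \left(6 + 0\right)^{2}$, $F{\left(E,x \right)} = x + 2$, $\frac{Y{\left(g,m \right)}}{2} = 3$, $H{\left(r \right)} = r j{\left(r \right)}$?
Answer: $-318$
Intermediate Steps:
$H{\left(r \right)} = - r$ ($H{\left(r \right)} = r \left(-1\right) = - r$)
$Y{\left(g,m \right)} = 6$ ($Y{\left(g,m \right)} = 2 \cdot 3 = 6$)
$F{\left(E,x \right)} = 2 + x$
$N{\left(P \right)} = 36$ ($N{\left(P \right)} = 6^{2} = 36$)
$G{\left(K \right)} = -72 - 2 K$ ($G{\left(K \right)} = - 2 \left(K + 36\right) = - 2 \left(36 + K\right) = -72 - 2 K$)
$Y{\left(4,5 \right)} \left(15 + G{\left(-2 \right)}\right) = 6 \left(15 - 68\right) = 6 \left(-53\right) = -318$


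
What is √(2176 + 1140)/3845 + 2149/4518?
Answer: 2149/4518 + 2*√829/3845 ≈ 0.49063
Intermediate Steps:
√(2176 + 1140)/3845 + 2149/4518 = √3316*(1/3845) + 2149*(1/4518) = (2*√829)*(1/3845) + 2149/4518 = 2*√829/3845 + 2149/4518 = 2149/4518 + 2*√829/3845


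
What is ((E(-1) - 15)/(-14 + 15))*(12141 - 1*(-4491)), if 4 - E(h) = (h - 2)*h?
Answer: -232848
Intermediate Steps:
E(h) = 4 - h*(-2 + h) (E(h) = 4 - (h - 2)*h = 4 - (-2 + h)*h = 4 - h*(-2 + h))
((E(-1) - 15)/(-14 + 15))*(12141 - 1*(-4491)) = (((4 - 1*(-1)**2 + 2*(-1)) - 15)/(-14 + 15))*(12141 - 1*(-4491)) = (((4 - 1*1 - 2) - 15)/1)*(12141 + 4491) = (((4 - 1 - 2) - 15)*1)*16632 = ((1 - 15)*1)*16632 = -14*1*16632 = -14*16632 = -232848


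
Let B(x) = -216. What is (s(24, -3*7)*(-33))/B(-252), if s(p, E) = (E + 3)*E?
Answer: 231/4 ≈ 57.750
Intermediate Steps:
s(p, E) = E*(3 + E) (s(p, E) = (3 + E)*E = E*(3 + E))
(s(24, -3*7)*(-33))/B(-252) = (((-3*7)*(3 - 3*7))*(-33))/(-216) = (-21*(3 - 21)*(-33))*(-1/216) = (-21*(-18)*(-33))*(-1/216) = (378*(-33))*(-1/216) = -12474*(-1/216) = 231/4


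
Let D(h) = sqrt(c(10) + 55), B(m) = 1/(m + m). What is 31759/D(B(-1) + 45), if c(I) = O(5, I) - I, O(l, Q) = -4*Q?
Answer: 31759*sqrt(5)/5 ≈ 14203.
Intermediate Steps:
B(m) = 1/(2*m)
c(I) = -5*I (c(I) = -4*I - I = -5*I)
D(h) = sqrt(5) (D(h) = sqrt(-5*10 + 55) = sqrt(-50 + 55) = sqrt(5))
31759/D(B(-1) + 45) = 31759/(sqrt(5)) = 31759*(sqrt(5)/5) = 31759*sqrt(5)/5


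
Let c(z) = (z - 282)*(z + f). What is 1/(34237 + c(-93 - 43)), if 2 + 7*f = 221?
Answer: 7/546053 ≈ 1.2819e-5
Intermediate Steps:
f = 219/7 (f = -2/7 + (1/7)*221 = -2/7 + 221/7 = 219/7 ≈ 31.286)
c(z) = (-282 + z)*(219/7 + z) (c(z) = (z - 282)*(z + 219/7) = (-282 + z)*(219/7 + z))
1/(34237 + c(-93 - 43)) = 1/(34237 + (-61758/7 + (-93 - 43)**2 - 1755*(-93 - 43)/7)) = 1/(34237 + (-61758/7 + (-136)**2 - 1755/7*(-136))) = 1/(34237 + (-61758/7 + 18496 + 238680/7)) = 1/(34237 + 306394/7) = 1/(546053/7) = 7/546053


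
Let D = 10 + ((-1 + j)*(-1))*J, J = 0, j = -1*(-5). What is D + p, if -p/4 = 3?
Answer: -2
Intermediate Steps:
p = -12 (p = -4*3 = -12)
j = 5
D = 10 (D = 10 + ((-1 + 5)*(-1))*0 = 10 + (4*(-1))*0 = 10 - 4*0 = 10 + 0 = 10)
D + p = 10 - 12 = -2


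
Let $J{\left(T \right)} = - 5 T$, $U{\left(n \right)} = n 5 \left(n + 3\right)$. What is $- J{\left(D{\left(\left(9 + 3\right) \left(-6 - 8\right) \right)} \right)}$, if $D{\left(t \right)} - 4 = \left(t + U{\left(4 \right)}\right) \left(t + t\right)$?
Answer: $47060$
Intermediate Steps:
$U{\left(n \right)} = 5 n \left(3 + n\right)$
$D{\left(t \right)} = 4 + 2 t \left(140 + t\right)$ ($D{\left(t \right)} = 4 + \left(t + 5 \cdot 4 \left(3 + 4\right)\right) \left(t + t\right) = 4 + \left(t + 5 \cdot 4 \cdot 7\right) 2 t = 4 + \left(t + 140\right) 2 t = 4 + \left(140 + t\right) 2 t = 4 + 2 t \left(140 + t\right)$)
$- J{\left(D{\left(\left(9 + 3\right) \left(-6 - 8\right) \right)} \right)} = - \left(-5\right) \left(4 + 2 \left(\left(9 + 3\right) \left(-6 - 8\right)\right)^{2} + 280 \left(9 + 3\right) \left(-6 - 8\right)\right) = - \left(-5\right) \left(4 + 2 \left(12 \left(-14\right)\right)^{2} + 280 \cdot 12 \left(-14\right)\right) = - \left(-5\right) \left(4 + 2 \left(-168\right)^{2} + 280 \left(-168\right)\right) = - \left(-5\right) \left(4 + 2 \cdot 28224 - 47040\right) = - \left(-5\right) \left(4 + 56448 - 47040\right) = - \left(-5\right) 9412 = \left(-1\right) \left(-47060\right) = 47060$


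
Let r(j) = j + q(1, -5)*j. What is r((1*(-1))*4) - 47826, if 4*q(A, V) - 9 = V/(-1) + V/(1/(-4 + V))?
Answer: -47889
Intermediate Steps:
q(A, V) = 9/4 - V/4 + V*(-4 + V)/4 (q(A, V) = 9/4 + (V/(-1) + V/(1/(-4 + V)))/4 = 9/4 + (V*(-1) + V*(-4 + V))/4 = 9/4 + (-V + V*(-4 + V))/4 = 9/4 + (-V/4 + V*(-4 + V)/4) = 9/4 - V/4 + V*(-4 + V)/4)
r(j) = 63*j/4 (r(j) = j + (9/4 - 5/4*(-5) + (1/4)*(-5)**2)*j = j + (9/4 + 25/4 + (1/4)*25)*j = j + (9/4 + 25/4 + 25/4)*j = j + 59*j/4 = 63*j/4)
r((1*(-1))*4) - 47826 = 63*((1*(-1))*4)/4 - 47826 = 63*(-1*4)/4 - 47826 = (63/4)*(-4) - 47826 = -63 - 47826 = -47889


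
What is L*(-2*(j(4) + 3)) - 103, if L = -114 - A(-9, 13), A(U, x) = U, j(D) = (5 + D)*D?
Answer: 8087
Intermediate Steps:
j(D) = D*(5 + D)
L = -105 (L = -114 - 1*(-9) = -114 + 9 = -105)
L*(-2*(j(4) + 3)) - 103 = -(-210)*(4*(5 + 4) + 3) - 103 = -(-210)*(4*9 + 3) - 103 = -(-210)*(36 + 3) - 103 = -(-210)*39 - 103 = -105*(-78) - 103 = 8190 - 103 = 8087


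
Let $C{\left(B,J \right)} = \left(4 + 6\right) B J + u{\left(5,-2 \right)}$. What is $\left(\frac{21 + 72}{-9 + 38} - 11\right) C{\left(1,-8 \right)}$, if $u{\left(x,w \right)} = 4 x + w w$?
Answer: $\frac{12656}{29} \approx 436.41$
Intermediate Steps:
$u{\left(x,w \right)} = w^{2} + 4 x$ ($u{\left(x,w \right)} = 4 x + w^{2} = w^{2} + 4 x$)
$C{\left(B,J \right)} = 24 + 10 B J$ ($C{\left(B,J \right)} = \left(4 + 6\right) B J + \left(\left(-2\right)^{2} + 4 \cdot 5\right) = 10 B J + \left(4 + 20\right) = 10 B J + 24 = 24 + 10 B J$)
$\left(\frac{21 + 72}{-9 + 38} - 11\right) C{\left(1,-8 \right)} = \left(\frac{21 + 72}{-9 + 38} - 11\right) \left(24 + 10 \cdot 1 \left(-8\right)\right) = \left(\frac{93}{29} - 11\right) \left(24 - 80\right) = \left(93 \cdot \frac{1}{29} - 11\right) \left(-56\right) = \left(\frac{93}{29} - 11\right) \left(-56\right) = \left(- \frac{226}{29}\right) \left(-56\right) = \frac{12656}{29}$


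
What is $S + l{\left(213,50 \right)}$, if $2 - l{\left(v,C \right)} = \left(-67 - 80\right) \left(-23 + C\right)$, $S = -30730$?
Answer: $-26759$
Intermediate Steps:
$l{\left(v,C \right)} = -3379 + 147 C$ ($l{\left(v,C \right)} = 2 - \left(-67 - 80\right) \left(-23 + C\right) = 2 - - 147 \left(-23 + C\right) = 2 - \left(3381 - 147 C\right) = 2 + \left(-3381 + 147 C\right) = -3379 + 147 C$)
$S + l{\left(213,50 \right)} = -30730 + \left(-3379 + 147 \cdot 50\right) = -30730 + \left(-3379 + 7350\right) = -30730 + 3971 = -26759$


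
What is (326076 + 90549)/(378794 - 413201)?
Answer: -138875/11469 ≈ -12.109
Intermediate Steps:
(326076 + 90549)/(378794 - 413201) = 416625/(-34407) = 416625*(-1/34407) = -138875/11469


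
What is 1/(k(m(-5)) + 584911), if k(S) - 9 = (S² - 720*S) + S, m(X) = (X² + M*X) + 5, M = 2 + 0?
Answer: 1/570940 ≈ 1.7515e-6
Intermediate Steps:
M = 2
m(X) = 5 + X² + 2*X (m(X) = (X² + 2*X) + 5 = 5 + X² + 2*X)
k(S) = 9 + S² - 719*S (k(S) = 9 + ((S² - 720*S) + S) = 9 + (S² - 719*S) = 9 + S² - 719*S)
1/(k(m(-5)) + 584911) = 1/((9 + (5 + (-5)² + 2*(-5))² - 719*(5 + (-5)² + 2*(-5))) + 584911) = 1/((9 + (5 + 25 - 10)² - 719*(5 + 25 - 10)) + 584911) = 1/((9 + 20² - 719*20) + 584911) = 1/((9 + 400 - 14380) + 584911) = 1/(-13971 + 584911) = 1/570940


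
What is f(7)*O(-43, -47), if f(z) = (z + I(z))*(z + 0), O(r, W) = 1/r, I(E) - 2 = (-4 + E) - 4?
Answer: -56/43 ≈ -1.3023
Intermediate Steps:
I(E) = -6 + E (I(E) = 2 + ((-4 + E) - 4) = 2 + (-8 + E) = -6 + E)
f(z) = z*(-6 + 2*z) (f(z) = (z + (-6 + z))*(z + 0) = (-6 + 2*z)*z = z*(-6 + 2*z))
f(7)*O(-43, -47) = (2*7*(-3 + 7))/(-43) = (2*7*4)*(-1/43) = 56*(-1/43) = -56/43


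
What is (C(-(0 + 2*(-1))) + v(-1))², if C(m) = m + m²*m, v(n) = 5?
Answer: 225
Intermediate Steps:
C(m) = m + m³
(C(-(0 + 2*(-1))) + v(-1))² = ((-(0 + 2*(-1)) + (-(0 + 2*(-1)))³) + 5)² = ((-(0 - 2) + (-(0 - 2))³) + 5)² = ((-1*(-2) + (-1*(-2))³) + 5)² = ((2 + 2³) + 5)² = ((2 + 8) + 5)² = (10 + 5)² = 15² = 225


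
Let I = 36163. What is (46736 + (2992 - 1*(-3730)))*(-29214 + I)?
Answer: 371479642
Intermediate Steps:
(46736 + (2992 - 1*(-3730)))*(-29214 + I) = (46736 + (2992 - 1*(-3730)))*(-29214 + 36163) = (46736 + (2992 + 3730))*6949 = (46736 + 6722)*6949 = 53458*6949 = 371479642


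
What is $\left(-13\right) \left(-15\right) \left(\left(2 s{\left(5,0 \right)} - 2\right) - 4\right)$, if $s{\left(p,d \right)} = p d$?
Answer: $-1170$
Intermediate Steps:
$s{\left(p,d \right)} = d p$
$\left(-13\right) \left(-15\right) \left(\left(2 s{\left(5,0 \right)} - 2\right) - 4\right) = \left(-13\right) \left(-15\right) \left(\left(2 \cdot 0 \cdot 5 - 2\right) - 4\right) = 195 \left(\left(2 \cdot 0 - 2\right) - 4\right) = 195 \left(\left(0 - 2\right) - 4\right) = 195 \left(-2 - 4\right) = 195 \left(-6\right) = -1170$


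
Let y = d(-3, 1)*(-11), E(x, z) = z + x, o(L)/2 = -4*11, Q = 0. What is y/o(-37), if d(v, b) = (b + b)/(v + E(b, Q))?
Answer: -⅛ ≈ -0.12500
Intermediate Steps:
o(L) = -88 (o(L) = 2*(-4*11) = 2*(-44) = -88)
E(x, z) = x + z
d(v, b) = 2*b/(b + v) (d(v, b) = (b + b)/(v + (b + 0)) = (2*b)/(v + b) = (2*b)/(b + v) = 2*b/(b + v))
y = 11 (y = (2*1/(1 - 3))*(-11) = (2*1/(-2))*(-11) = (2*1*(-½))*(-11) = -1*(-11) = 11)
y/o(-37) = 11/(-88) = 11*(-1/88) = -⅛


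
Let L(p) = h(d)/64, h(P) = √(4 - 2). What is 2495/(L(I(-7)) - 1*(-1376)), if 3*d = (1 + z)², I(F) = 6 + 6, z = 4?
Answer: 7031029760/3877634047 - 79840*√2/3877634047 ≈ 1.8132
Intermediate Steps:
I(F) = 12
d = 25/3 (d = (1 + 4)²/3 = (⅓)*5² = (⅓)*25 = 25/3 ≈ 8.3333)
h(P) = √2
L(p) = √2/64
2495/(L(I(-7)) - 1*(-1376)) = 2495/(√2/64 - 1*(-1376)) = 2495/(√2/64 + 1376) = 2495/(1376 + √2/64)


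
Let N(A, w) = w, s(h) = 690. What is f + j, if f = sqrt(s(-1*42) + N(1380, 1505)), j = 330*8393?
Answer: 2769690 + sqrt(2195) ≈ 2.7697e+6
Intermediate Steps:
j = 2769690
f = sqrt(2195) (f = sqrt(690 + 1505) = sqrt(2195) ≈ 46.851)
f + j = sqrt(2195) + 2769690 = 2769690 + sqrt(2195)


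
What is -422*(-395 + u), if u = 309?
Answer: 36292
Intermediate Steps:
-422*(-395 + u) = -422*(-395 + 309) = -422*(-86) = 36292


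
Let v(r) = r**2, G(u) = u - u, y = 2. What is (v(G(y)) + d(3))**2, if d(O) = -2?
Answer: 4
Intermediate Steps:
G(u) = 0
(v(G(y)) + d(3))**2 = (0**2 - 2)**2 = (0 - 2)**2 = (-2)**2 = 4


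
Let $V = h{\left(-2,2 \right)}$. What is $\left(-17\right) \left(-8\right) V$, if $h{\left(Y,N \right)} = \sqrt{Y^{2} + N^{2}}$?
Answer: $272 \sqrt{2} \approx 384.67$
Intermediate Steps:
$h{\left(Y,N \right)} = \sqrt{N^{2} + Y^{2}}$
$V = 2 \sqrt{2}$ ($V = \sqrt{2^{2} + \left(-2\right)^{2}} = \sqrt{4 + 4} = \sqrt{8} = 2 \sqrt{2} \approx 2.8284$)
$\left(-17\right) \left(-8\right) V = \left(-17\right) \left(-8\right) 2 \sqrt{2} = 136 \cdot 2 \sqrt{2} = 272 \sqrt{2}$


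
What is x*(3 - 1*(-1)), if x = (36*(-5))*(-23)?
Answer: 16560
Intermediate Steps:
x = 4140 (x = -180*(-23) = 4140)
x*(3 - 1*(-1)) = 4140*(3 - 1*(-1)) = 4140*(3 + 1) = 4140*4 = 16560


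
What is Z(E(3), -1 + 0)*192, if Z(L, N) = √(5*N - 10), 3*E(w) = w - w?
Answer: 192*I*√15 ≈ 743.61*I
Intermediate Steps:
E(w) = 0 (E(w) = (w - w)/3 = (⅓)*0 = 0)
Z(L, N) = √(-10 + 5*N)
Z(E(3), -1 + 0)*192 = √(-10 + 5*(-1 + 0))*192 = √(-10 + 5*(-1))*192 = √(-10 - 5)*192 = √(-15)*192 = (I*√15)*192 = 192*I*√15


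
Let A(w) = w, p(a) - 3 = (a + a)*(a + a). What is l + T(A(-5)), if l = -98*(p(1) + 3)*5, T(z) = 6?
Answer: -4894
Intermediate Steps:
p(a) = 3 + 4*a² (p(a) = 3 + (a + a)*(a + a) = 3 + (2*a)*(2*a) = 3 + 4*a²)
l = -4900 (l = -98*((3 + 4*1²) + 3)*5 = -98*((3 + 4*1) + 3)*5 = -98*((3 + 4) + 3)*5 = -98*(7 + 3)*5 = -980*5 = -98*50 = -4900)
l + T(A(-5)) = -4900 + 6 = -4894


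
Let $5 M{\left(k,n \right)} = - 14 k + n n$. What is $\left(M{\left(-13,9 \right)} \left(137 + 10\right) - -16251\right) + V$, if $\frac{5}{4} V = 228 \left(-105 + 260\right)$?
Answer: $\frac{261276}{5} \approx 52255.0$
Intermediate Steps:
$M{\left(k,n \right)} = - \frac{14 k}{5} + \frac{n^{2}}{5}$ ($M{\left(k,n \right)} = \frac{- 14 k + n n}{5} = \frac{- 14 k + n^{2}}{5} = \frac{n^{2} - 14 k}{5} = - \frac{14 k}{5} + \frac{n^{2}}{5}$)
$V = 28272$ ($V = \frac{4 \cdot 228 \left(-105 + 260\right)}{5} = \frac{4 \cdot 228 \cdot 155}{5} = \frac{4}{5} \cdot 35340 = 28272$)
$\left(M{\left(-13,9 \right)} \left(137 + 10\right) - -16251\right) + V = \left(\left(\left(- \frac{14}{5}\right) \left(-13\right) + \frac{9^{2}}{5}\right) \left(137 + 10\right) - -16251\right) + 28272 = \left(\left(\frac{182}{5} + \frac{1}{5} \cdot 81\right) 147 + 16251\right) + 28272 = \left(\left(\frac{182}{5} + \frac{81}{5}\right) 147 + 16251\right) + 28272 = \left(\frac{263}{5} \cdot 147 + 16251\right) + 28272 = \left(\frac{38661}{5} + 16251\right) + 28272 = \frac{119916}{5} + 28272 = \frac{261276}{5}$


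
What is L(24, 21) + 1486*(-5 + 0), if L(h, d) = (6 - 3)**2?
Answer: -7421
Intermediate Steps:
L(h, d) = 9 (L(h, d) = 3**2 = 9)
L(24, 21) + 1486*(-5 + 0) = 9 + 1486*(-5 + 0) = 9 + 1486*(-5) = 9 - 7430 = -7421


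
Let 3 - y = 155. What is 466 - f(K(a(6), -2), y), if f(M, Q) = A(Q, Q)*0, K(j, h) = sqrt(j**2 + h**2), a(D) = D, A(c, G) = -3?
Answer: 466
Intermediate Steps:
y = -152 (y = 3 - 1*155 = 3 - 155 = -152)
K(j, h) = sqrt(h**2 + j**2)
f(M, Q) = 0 (f(M, Q) = -3*0 = 0)
466 - f(K(a(6), -2), y) = 466 - 1*0 = 466 + 0 = 466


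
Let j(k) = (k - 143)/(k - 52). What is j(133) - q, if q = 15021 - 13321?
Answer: -137710/81 ≈ -1700.1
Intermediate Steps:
j(k) = (-143 + k)/(-52 + k)
q = 1700
j(133) - q = (-143 + 133)/(-52 + 133) - 1*1700 = -10/81 - 1700 = -137710/81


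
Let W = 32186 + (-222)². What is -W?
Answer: -81470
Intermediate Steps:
W = 81470 (W = 32186 + 49284 = 81470)
-W = -1*81470 = -81470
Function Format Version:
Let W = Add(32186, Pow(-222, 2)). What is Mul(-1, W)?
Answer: -81470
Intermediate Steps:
W = 81470 (W = Add(32186, 49284) = 81470)
Mul(-1, W) = Mul(-1, 81470) = -81470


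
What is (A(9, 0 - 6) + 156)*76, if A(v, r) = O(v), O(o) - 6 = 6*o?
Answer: 16416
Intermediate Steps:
O(o) = 6 + 6*o
A(v, r) = 6 + 6*v
(A(9, 0 - 6) + 156)*76 = ((6 + 6*9) + 156)*76 = ((6 + 54) + 156)*76 = (60 + 156)*76 = 216*76 = 16416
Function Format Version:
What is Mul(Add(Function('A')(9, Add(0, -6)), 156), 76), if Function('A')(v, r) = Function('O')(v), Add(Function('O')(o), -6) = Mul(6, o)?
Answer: 16416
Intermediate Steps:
Function('O')(o) = Add(6, Mul(6, o))
Function('A')(v, r) = Add(6, Mul(6, v))
Mul(Add(Function('A')(9, Add(0, -6)), 156), 76) = Mul(Add(Add(6, Mul(6, 9)), 156), 76) = Mul(Add(Add(6, 54), 156), 76) = Mul(Add(60, 156), 76) = Mul(216, 76) = 16416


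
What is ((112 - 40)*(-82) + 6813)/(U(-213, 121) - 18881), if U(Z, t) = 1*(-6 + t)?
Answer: -909/18766 ≈ -0.048439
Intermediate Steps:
U(Z, t) = -6 + t
((112 - 40)*(-82) + 6813)/(U(-213, 121) - 18881) = ((112 - 40)*(-82) + 6813)/((-6 + 121) - 18881) = (72*(-82) + 6813)/(115 - 18881) = (-5904 + 6813)/(-18766) = 909*(-1/18766) = -909/18766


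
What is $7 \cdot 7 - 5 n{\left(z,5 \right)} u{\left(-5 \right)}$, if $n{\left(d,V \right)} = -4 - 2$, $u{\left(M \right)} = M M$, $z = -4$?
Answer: $36750$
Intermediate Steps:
$u{\left(M \right)} = M^{2}$
$n{\left(d,V \right)} = -6$ ($n{\left(d,V \right)} = -4 - 2 = -6$)
$7 \cdot 7 - 5 n{\left(z,5 \right)} u{\left(-5 \right)} = 7 \cdot 7 \left(-5\right) \left(-6\right) \left(-5\right)^{2} = 49 \cdot 30 \cdot 25 = 49 \cdot 750 = 36750$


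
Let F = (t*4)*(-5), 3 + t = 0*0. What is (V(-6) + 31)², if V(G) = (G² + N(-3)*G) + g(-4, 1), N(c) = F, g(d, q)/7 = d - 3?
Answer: 116964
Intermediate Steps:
g(d, q) = -21 + 7*d (g(d, q) = 7*(d - 3) = 7*(-3 + d) = -21 + 7*d)
t = -3 (t = -3 + 0*0 = -3 + 0 = -3)
F = 60 (F = -3*4*(-5) = -12*(-5) = 60)
N(c) = 60
V(G) = -49 + G² + 60*G (V(G) = (G² + 60*G) + (-21 + 7*(-4)) = (G² + 60*G) + (-21 - 28) = (G² + 60*G) - 49 = -49 + G² + 60*G)
(V(-6) + 31)² = ((-49 + (-6)² + 60*(-6)) + 31)² = ((-49 + 36 - 360) + 31)² = (-373 + 31)² = (-342)² = 116964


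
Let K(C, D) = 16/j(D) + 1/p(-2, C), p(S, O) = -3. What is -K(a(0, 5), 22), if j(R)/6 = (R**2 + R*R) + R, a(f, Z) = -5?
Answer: 491/1485 ≈ 0.33064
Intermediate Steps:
j(R) = 6*R + 12*R**2 (j(R) = 6*((R**2 + R*R) + R) = 6*((R**2 + R**2) + R) = 6*(2*R**2 + R) = 6*(R + 2*R**2) = 6*R + 12*R**2)
K(C, D) = -1/3 + 8/(3*D*(1 + 2*D)) (K(C, D) = 16/((6*D*(1 + 2*D))) + 1/(-3) = 16*(1/(6*D*(1 + 2*D))) + 1*(-1/3) = 8/(3*D*(1 + 2*D)) - 1/3 = -1/3 + 8/(3*D*(1 + 2*D)))
-K(a(0, 5), 22) = -(8 - 1*22*(1 + 2*22))/(3*22*(1 + 2*22)) = -(8 - 1*22*(1 + 44))/(3*22*(1 + 44)) = -(8 - 1*22*45)/(3*22*45) = -(8 - 990)/(3*22*45) = -(-982)/(3*22*45) = -1*(-491/1485) = 491/1485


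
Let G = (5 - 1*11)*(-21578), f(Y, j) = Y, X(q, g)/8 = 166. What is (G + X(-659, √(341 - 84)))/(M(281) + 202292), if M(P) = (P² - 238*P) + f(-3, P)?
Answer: 32699/53593 ≈ 0.61014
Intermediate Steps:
X(q, g) = 1328 (X(q, g) = 8*166 = 1328)
G = 129468 (G = (5 - 11)*(-21578) = -6*(-21578) = 129468)
M(P) = -3 + P² - 238*P (M(P) = (P² - 238*P) - 3 = -3 + P² - 238*P)
(G + X(-659, √(341 - 84)))/(M(281) + 202292) = (129468 + 1328)/((-3 + 281² - 238*281) + 202292) = 130796/((-3 + 78961 - 66878) + 202292) = 130796/(12080 + 202292) = 130796/214372 = 130796*(1/214372) = 32699/53593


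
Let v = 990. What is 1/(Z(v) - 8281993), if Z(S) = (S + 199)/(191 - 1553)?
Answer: -1362/11280075655 ≈ -1.2074e-7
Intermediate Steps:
Z(S) = -199/1362 - S/1362 (Z(S) = (199 + S)/(-1362) = (199 + S)*(-1/1362) = -199/1362 - S/1362)
1/(Z(v) - 8281993) = 1/((-199/1362 - 1/1362*990) - 8281993) = 1/((-199/1362 - 165/227) - 8281993) = 1/(-1189/1362 - 8281993) = 1/(-11280075655/1362) = -1362/11280075655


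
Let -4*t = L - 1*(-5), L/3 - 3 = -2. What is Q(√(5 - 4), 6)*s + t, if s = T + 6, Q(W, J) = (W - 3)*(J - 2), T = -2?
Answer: -34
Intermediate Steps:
L = 3 (L = 9 + 3*(-2) = 9 - 6 = 3)
Q(W, J) = (-3 + W)*(-2 + J)
s = 4 (s = -2 + 6 = 4)
t = -2 (t = -(3 - 1*(-5))/4 = -(3 + 5)/4 = -¼*8 = -2)
Q(√(5 - 4), 6)*s + t = (6 - 3*6 - 2*√(5 - 4) + 6*√(5 - 4))*4 - 2 = (6 - 18 - 2*√1 + 6*√1)*4 - 2 = (6 - 18 - 2*1 + 6*1)*4 - 2 = (6 - 18 - 2 + 6)*4 - 2 = -8*4 - 2 = -32 - 2 = -34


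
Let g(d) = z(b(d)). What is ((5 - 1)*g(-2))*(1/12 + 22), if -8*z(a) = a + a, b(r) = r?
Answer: 265/6 ≈ 44.167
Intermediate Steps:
z(a) = -a/4 (z(a) = -(a + a)/8 = -a/4)
g(d) = -d/4
((5 - 1)*g(-2))*(1/12 + 22) = ((5 - 1)*(-1/4*(-2)))*(1/12 + 22) = (4*(1/2))*(1/12 + 22) = 2*(265/12) = 265/6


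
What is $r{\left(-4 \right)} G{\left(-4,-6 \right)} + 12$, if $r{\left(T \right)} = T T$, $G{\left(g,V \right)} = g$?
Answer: $-52$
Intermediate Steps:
$r{\left(T \right)} = T^{2}$
$r{\left(-4 \right)} G{\left(-4,-6 \right)} + 12 = \left(-4\right)^{2} \left(-4\right) + 12 = 16 \left(-4\right) + 12 = -64 + 12 = -52$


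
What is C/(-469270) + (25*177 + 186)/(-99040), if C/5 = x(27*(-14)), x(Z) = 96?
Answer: -221134317/4647650080 ≈ -0.047580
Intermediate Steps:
C = 480 (C = 5*96 = 480)
C/(-469270) + (25*177 + 186)/(-99040) = 480/(-469270) + (25*177 + 186)/(-99040) = 480*(-1/469270) + (4425 + 186)*(-1/99040) = -48/46927 + 4611*(-1/99040) = -48/46927 - 4611/99040 = -221134317/4647650080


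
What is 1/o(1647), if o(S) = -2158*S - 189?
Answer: -1/3554415 ≈ -2.8134e-7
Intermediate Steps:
o(S) = -189 - 2158*S
1/o(1647) = 1/(-189 - 2158*1647) = 1/(-189 - 3554226) = 1/(-3554415) = -1/3554415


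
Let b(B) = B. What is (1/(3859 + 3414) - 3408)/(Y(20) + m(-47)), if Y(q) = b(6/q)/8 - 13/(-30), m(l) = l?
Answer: 5948731920/81217591 ≈ 73.244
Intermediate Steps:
Y(q) = 13/30 + 3/(4*q) (Y(q) = (6/q)/8 - 13/(-30) = (6/q)*(⅛) - 13*(-1/30) = 3/(4*q) + 13/30 = 13/30 + 3/(4*q))
(1/(3859 + 3414) - 3408)/(Y(20) + m(-47)) = (1/(3859 + 3414) - 3408)/((1/60)*(45 + 26*20)/20 - 47) = (1/7273 - 3408)/((1/60)*(1/20)*(45 + 520) - 47) = (1/7273 - 3408)/((1/60)*(1/20)*565 - 47) = -24786383/(7273*(113/240 - 47)) = -24786383/(7273*(-11167/240)) = -24786383/7273*(-240/11167) = 5948731920/81217591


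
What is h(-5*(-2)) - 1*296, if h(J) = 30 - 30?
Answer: -296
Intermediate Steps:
h(J) = 0
h(-5*(-2)) - 1*296 = 0 - 1*296 = 0 - 296 = -296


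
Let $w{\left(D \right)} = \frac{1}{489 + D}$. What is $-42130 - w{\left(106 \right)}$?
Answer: $- \frac{25067351}{595} \approx -42130.0$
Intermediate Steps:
$-42130 - w{\left(106 \right)} = -42130 - \frac{1}{489 + 106} = -42130 - \frac{1}{595} = - \frac{25067351}{595}$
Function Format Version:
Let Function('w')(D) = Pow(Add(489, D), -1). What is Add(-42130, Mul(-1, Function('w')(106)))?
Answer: Rational(-25067351, 595) ≈ -42130.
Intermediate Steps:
Add(-42130, Mul(-1, Function('w')(106))) = Add(-42130, Mul(-1, Pow(Add(489, 106), -1))) = Add(-42130, Mul(-1, Pow(595, -1))) = Add(-42130, Mul(-1, Rational(1, 595))) = Add(-42130, Rational(-1, 595)) = Rational(-25067351, 595)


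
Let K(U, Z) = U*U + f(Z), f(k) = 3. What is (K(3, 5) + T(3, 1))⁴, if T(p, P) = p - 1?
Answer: 38416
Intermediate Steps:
T(p, P) = -1 + p
K(U, Z) = 3 + U² (K(U, Z) = U*U + 3 = U² + 3 = 3 + U²)
(K(3, 5) + T(3, 1))⁴ = ((3 + 3²) + (-1 + 3))⁴ = ((3 + 9) + 2)⁴ = (12 + 2)⁴ = 14⁴ = 38416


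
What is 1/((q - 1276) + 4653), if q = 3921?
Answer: 1/7298 ≈ 0.00013702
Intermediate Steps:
1/((q - 1276) + 4653) = 1/((3921 - 1276) + 4653) = 1/(2645 + 4653) = 1/7298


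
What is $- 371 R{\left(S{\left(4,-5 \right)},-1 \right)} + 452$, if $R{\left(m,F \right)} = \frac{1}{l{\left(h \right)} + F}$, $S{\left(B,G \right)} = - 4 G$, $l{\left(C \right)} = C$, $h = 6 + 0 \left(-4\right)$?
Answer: $\frac{1889}{5} \approx 377.8$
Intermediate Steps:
$h = 6$ ($h = 6 + 0 = 6$)
$R{\left(m,F \right)} = \frac{1}{6 + F}$
$- 371 R{\left(S{\left(4,-5 \right)},-1 \right)} + 452 = - \frac{371}{6 - 1} + 452 = - \frac{371}{5} + 452 = \frac{1889}{5}$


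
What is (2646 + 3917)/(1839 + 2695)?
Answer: 6563/4534 ≈ 1.4475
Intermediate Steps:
(2646 + 3917)/(1839 + 2695) = 6563/4534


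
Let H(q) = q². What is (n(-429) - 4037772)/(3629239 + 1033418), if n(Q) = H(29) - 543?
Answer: -4037474/4662657 ≈ -0.86592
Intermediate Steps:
n(Q) = 298 (n(Q) = 29² - 543 = 841 - 543 = 298)
(n(-429) - 4037772)/(3629239 + 1033418) = (298 - 4037772)/(3629239 + 1033418) = -4037474/4662657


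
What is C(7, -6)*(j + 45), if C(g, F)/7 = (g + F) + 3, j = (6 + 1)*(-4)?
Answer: 476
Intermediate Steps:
j = -28 (j = 7*(-4) = -28)
C(g, F) = 21 + 7*F + 7*g (C(g, F) = 7*((g + F) + 3) = 7*((F + g) + 3) = 7*(3 + F + g) = 21 + 7*F + 7*g)
C(7, -6)*(j + 45) = (21 + 7*(-6) + 7*7)*(-28 + 45) = (21 - 42 + 49)*17 = 28*17 = 476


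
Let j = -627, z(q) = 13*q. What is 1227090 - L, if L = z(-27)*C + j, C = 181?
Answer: 1291248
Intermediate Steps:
L = -64158 (L = (13*(-27))*181 - 627 = -351*181 - 627 = -63531 - 627 = -64158)
1227090 - L = 1227090 - 1*(-64158) = 1227090 + 64158 = 1291248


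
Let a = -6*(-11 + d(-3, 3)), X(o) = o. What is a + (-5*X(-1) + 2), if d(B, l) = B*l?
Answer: 127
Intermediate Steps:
a = 120 (a = -6*(-11 - 3*3) = -6*(-11 - 9) = -6*(-20) = 120)
a + (-5*X(-1) + 2) = 120 + (-5*(-1) + 2) = 120 + (5 + 2) = 120 + 7 = 127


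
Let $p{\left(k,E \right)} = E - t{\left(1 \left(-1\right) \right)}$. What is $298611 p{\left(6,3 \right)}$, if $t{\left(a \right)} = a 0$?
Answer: $895833$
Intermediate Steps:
$t{\left(a \right)} = 0$
$p{\left(k,E \right)} = E$ ($p{\left(k,E \right)} = E - 0 = E + 0 = E$)
$298611 p{\left(6,3 \right)} = 298611 \cdot 3 = 895833$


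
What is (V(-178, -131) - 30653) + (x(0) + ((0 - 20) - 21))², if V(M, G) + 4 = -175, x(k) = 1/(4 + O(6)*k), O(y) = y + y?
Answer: -466743/16 ≈ -29171.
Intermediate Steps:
O(y) = 2*y
x(k) = 1/(4 + 12*k) (x(k) = 1/(4 + (2*6)*k) = 1/(4 + 12*k))
V(M, G) = -179 (V(M, G) = -4 - 175 = -179)
(V(-178, -131) - 30653) + (x(0) + ((0 - 20) - 21))² = (-179 - 30653) + (1/(4*(1 + 3*0)) + ((0 - 20) - 21))² = -30832 + (1/(4*(1 + 0)) + (-20 - 21))² = -30832 + ((¼)/1 - 41)² = -30832 + ((¼)*1 - 41)² = -30832 + (¼ - 41)² = -30832 + (-163/4)² = -30832 + 26569/16 = -466743/16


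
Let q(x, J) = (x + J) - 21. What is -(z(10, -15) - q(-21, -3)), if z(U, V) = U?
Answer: -55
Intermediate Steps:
q(x, J) = -21 + J + x (q(x, J) = (J + x) - 21 = -21 + J + x)
-(z(10, -15) - q(-21, -3)) = -(10 - (-21 - 3 - 21)) = -(10 - 1*(-45)) = -(10 + 45) = -1*55 = -55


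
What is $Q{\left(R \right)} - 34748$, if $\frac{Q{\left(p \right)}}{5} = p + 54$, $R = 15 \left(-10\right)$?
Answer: $-35228$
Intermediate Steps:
$R = -150$
$Q{\left(p \right)} = 270 + 5 p$ ($Q{\left(p \right)} = 5 \left(p + 54\right) = 5 \left(54 + p\right) = 270 + 5 p$)
$Q{\left(R \right)} - 34748 = \left(270 + 5 \left(-150\right)\right) - 34748 = \left(270 - 750\right) - 34748 = -480 - 34748 = -35228$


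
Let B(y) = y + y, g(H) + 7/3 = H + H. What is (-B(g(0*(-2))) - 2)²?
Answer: 64/9 ≈ 7.1111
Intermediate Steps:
g(H) = -7/3 + 2*H (g(H) = -7/3 + (H + H) = -7/3 + 2*H)
B(y) = 2*y
(-B(g(0*(-2))) - 2)² = (-2*(-7/3 + 2*(0*(-2))) - 2)² = (-2*(-7/3 + 2*0) - 2)² = (-2*(-7/3 + 0) - 2)² = (-2*(-7)/3 - 2)² = (-1*(-14/3) - 2)² = (14/3 - 2)² = (8/3)² = 64/9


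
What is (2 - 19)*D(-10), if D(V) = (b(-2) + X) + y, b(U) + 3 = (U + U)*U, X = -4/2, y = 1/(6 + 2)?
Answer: -425/8 ≈ -53.125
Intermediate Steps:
y = 1/8 ≈ 0.12500
X = -2 (X = -4*1/2 = -2)
b(U) = -3 + 2*U**2 (b(U) = -3 + (U + U)*U = -3 + (2*U)*U = -3 + 2*U**2)
D(V) = 25/8 (D(V) = ((-3 + 2*(-2)**2) - 2) + 1/8 = ((-3 + 2*4) - 2) + 1/8 = ((-3 + 8) - 2) + 1/8 = (5 - 2) + 1/8 = 3 + 1/8 = 25/8)
(2 - 19)*D(-10) = (2 - 19)*(25/8) = -17*25/8 = -425/8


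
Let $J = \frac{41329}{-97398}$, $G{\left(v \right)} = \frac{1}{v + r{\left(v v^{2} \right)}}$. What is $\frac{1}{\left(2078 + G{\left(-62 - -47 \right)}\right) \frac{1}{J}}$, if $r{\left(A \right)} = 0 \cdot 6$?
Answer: $- \frac{206645}{1011932754} \approx -0.00020421$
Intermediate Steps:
$r{\left(A \right)} = 0$
$G{\left(v \right)} = \frac{1}{v}$ ($G{\left(v \right)} = \frac{1}{v + 0} = \frac{1}{v}$)
$J = - \frac{41329}{97398}$ ($J = 41329 \left(- \frac{1}{97398}\right) = - \frac{41329}{97398} \approx -0.42433$)
$\frac{1}{\left(2078 + G{\left(-62 - -47 \right)}\right) \frac{1}{J}} = \frac{1}{\left(2078 + \frac{1}{-62 - -47}\right) \frac{1}{- \frac{41329}{97398}}} = \frac{1}{\left(2078 + \frac{1}{-62 + 47}\right) \left(- \frac{97398}{41329}\right)} = \frac{1}{2078 + \frac{1}{-15}} \left(- \frac{41329}{97398}\right) = \frac{1}{2078 - \frac{1}{15}} \left(- \frac{41329}{97398}\right) = \frac{1}{\frac{31169}{15}} \left(- \frac{41329}{97398}\right) = \frac{15}{31169} \left(- \frac{41329}{97398}\right) = - \frac{206645}{1011932754}$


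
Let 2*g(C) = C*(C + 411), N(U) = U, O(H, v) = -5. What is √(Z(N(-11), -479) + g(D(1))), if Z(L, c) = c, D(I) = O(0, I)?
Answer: 3*I*√166 ≈ 38.652*I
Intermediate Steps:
D(I) = -5
g(C) = C*(411 + C)/2 (g(C) = (C*(C + 411))/2 = (C*(411 + C))/2 = C*(411 + C)/2)
√(Z(N(-11), -479) + g(D(1))) = √(-479 + (½)*(-5)*(411 - 5)) = √(-479 + (½)*(-5)*406) = √(-479 - 1015) = √(-1494) = 3*I*√166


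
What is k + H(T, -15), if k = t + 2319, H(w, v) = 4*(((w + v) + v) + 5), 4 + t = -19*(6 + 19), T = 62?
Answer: 1988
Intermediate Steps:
t = -479 (t = -4 - 19*(6 + 19) = -4 - 19*25 = -4 - 475 = -479)
H(w, v) = 20 + 4*w + 8*v (H(w, v) = 4*(((v + w) + v) + 5) = 4*((w + 2*v) + 5) = 4*(5 + w + 2*v) = 20 + 4*w + 8*v)
k = 1840 (k = -479 + 2319 = 1840)
k + H(T, -15) = 1840 + (20 + 4*62 + 8*(-15)) = 1840 + (20 + 248 - 120) = 1840 + 148 = 1988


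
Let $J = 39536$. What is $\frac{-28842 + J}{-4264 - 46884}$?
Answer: $- \frac{5347}{25574} \approx -0.20908$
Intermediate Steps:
$\frac{-28842 + J}{-4264 - 46884} = \frac{-28842 + 39536}{-4264 - 46884} = \frac{10694}{-51148} = 10694 \left(- \frac{1}{51148}\right) = - \frac{5347}{25574}$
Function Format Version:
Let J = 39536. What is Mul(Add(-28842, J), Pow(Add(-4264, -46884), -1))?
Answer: Rational(-5347, 25574) ≈ -0.20908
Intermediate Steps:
Mul(Add(-28842, J), Pow(Add(-4264, -46884), -1)) = Mul(Add(-28842, 39536), Pow(Add(-4264, -46884), -1)) = Mul(10694, Pow(-51148, -1)) = Mul(10694, Rational(-1, 51148)) = Rational(-5347, 25574)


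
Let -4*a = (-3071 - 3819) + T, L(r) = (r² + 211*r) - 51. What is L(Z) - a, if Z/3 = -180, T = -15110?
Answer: 172109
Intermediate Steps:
Z = -540 (Z = 3*(-180) = -540)
L(r) = -51 + r² + 211*r
a = 5500 (a = -((-3071 - 3819) - 15110)/4 = -(-6890 - 15110)/4 = -¼*(-22000) = 5500)
L(Z) - a = (-51 + (-540)² + 211*(-540)) - 1*5500 = (-51 + 291600 - 113940) - 5500 = 177609 - 5500 = 172109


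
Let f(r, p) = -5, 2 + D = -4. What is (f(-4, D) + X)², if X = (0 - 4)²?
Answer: 121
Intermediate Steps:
D = -6 (D = -2 - 4 = -6)
X = 16 (X = (-4)² = 16)
(f(-4, D) + X)² = (-5 + 16)² = 11² = 121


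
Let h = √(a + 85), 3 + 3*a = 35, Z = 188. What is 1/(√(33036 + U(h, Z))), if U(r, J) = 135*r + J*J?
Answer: √5/(5*√(13676 + 9*√861)) ≈ 0.0037878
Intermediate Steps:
a = 32/3 (a = -1 + (⅓)*35 = -1 + 35/3 = 32/3 ≈ 10.667)
h = √861/3 (h = √(32/3 + 85) = √(287/3) = √861/3 ≈ 9.7809)
U(r, J) = J² + 135*r (U(r, J) = 135*r + J² = J² + 135*r)
1/(√(33036 + U(h, Z))) = 1/(√(33036 + (188² + 135*(√861/3)))) = 1/(√(33036 + (35344 + 45*√861))) = 1/(√(68380 + 45*√861)) = (68380 + 45*√861)^(-½)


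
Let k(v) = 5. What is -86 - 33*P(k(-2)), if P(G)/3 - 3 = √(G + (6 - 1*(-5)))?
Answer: -779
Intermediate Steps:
P(G) = 9 + 3*√(11 + G) (P(G) = 9 + 3*√(G + (6 - 1*(-5))) = 9 + 3*√(G + (6 + 5)) = 9 + 3*√(G + 11) = 9 + 3*√(11 + G))
-86 - 33*P(k(-2)) = -86 - 33*(9 + 3*√(11 + 5)) = -86 - 33*(9 + 3*√16) = -86 - 33*(9 + 3*4) = -86 - 33*(9 + 12) = -86 - 33*21 = -86 - 693 = -779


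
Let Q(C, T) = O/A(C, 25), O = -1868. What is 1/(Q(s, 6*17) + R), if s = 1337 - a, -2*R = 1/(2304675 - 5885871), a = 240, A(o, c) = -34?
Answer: 121760664/6689674145 ≈ 0.018201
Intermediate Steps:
R = 1/7162392 (R = -1/(2*(2304675 - 5885871)) = -½/(-3581196) = -½*(-1/3581196) = 1/7162392 ≈ 1.3962e-7)
s = 1097 (s = 1337 - 1*240 = 1337 - 240 = 1097)
Q(C, T) = 934/17 (Q(C, T) = -1868/(-34) = -1868*(-1/34) = 934/17)
1/(Q(s, 6*17) + R) = 1/(934/17 + 1/7162392) = 1/(6689674145/121760664) = 121760664/6689674145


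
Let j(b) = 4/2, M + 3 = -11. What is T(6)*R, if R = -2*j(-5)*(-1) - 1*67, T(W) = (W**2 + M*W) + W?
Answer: 2646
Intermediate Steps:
M = -14 (M = -3 - 11 = -14)
j(b) = 2 (j(b) = 4*(1/2) = 2)
T(W) = W**2 - 13*W (T(W) = (W**2 - 14*W) + W = W**2 - 13*W)
R = -63 (R = -2*2*(-1) - 1*67 = -4*(-1) - 67 = 4 - 67 = -63)
T(6)*R = (6*(-13 + 6))*(-63) = (6*(-7))*(-63) = -42*(-63) = 2646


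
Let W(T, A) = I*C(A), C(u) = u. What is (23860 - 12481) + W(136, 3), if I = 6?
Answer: 11397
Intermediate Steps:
W(T, A) = 6*A
(23860 - 12481) + W(136, 3) = (23860 - 12481) + 6*3 = 11379 + 18 = 11397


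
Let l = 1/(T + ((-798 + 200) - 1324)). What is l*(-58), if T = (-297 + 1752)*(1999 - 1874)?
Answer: -58/179953 ≈ -0.00032231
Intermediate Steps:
T = 181875 (T = 1455*125 = 181875)
l = 1/179953 (l = 1/(181875 + ((-798 + 200) - 1324)) = 1/(181875 + (-598 - 1324)) = 1/(181875 - 1922) = 1/179953 ≈ 5.5570e-6)
l*(-58) = (1/179953)*(-58) = -58/179953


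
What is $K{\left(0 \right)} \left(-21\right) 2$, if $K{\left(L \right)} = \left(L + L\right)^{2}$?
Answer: $0$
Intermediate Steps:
$K{\left(L \right)} = 4 L^{2}$ ($K{\left(L \right)} = \left(2 L\right)^{2} = 4 L^{2}$)
$K{\left(0 \right)} \left(-21\right) 2 = 4 \cdot 0^{2} \left(-21\right) 2 = 4 \cdot 0 \left(-21\right) 2 = 0 \left(-21\right) 2 = 0 \cdot 2 = 0$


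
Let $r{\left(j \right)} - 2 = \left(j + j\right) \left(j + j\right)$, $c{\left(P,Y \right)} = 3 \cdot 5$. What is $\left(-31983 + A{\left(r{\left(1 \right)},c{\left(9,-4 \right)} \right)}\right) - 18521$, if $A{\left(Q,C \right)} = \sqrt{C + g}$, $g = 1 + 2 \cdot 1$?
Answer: $-50504 + 3 \sqrt{2} \approx -50500.0$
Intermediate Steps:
$g = 3$ ($g = 1 + 2 = 3$)
$c{\left(P,Y \right)} = 15$
$r{\left(j \right)} = 2 + 4 j^{2}$ ($r{\left(j \right)} = 2 + \left(j + j\right) \left(j + j\right) = 2 + 2 j 2 j = 2 + 4 j^{2}$)
$A{\left(Q,C \right)} = \sqrt{3 + C}$ ($A{\left(Q,C \right)} = \sqrt{C + 3} = \sqrt{3 + C}$)
$\left(-31983 + A{\left(r{\left(1 \right)},c{\left(9,-4 \right)} \right)}\right) - 18521 = \left(-31983 + \sqrt{3 + 15}\right) - 18521 = \left(-31983 + \sqrt{18}\right) - 18521 = \left(-31983 + 3 \sqrt{2}\right) - 18521 = -50504 + 3 \sqrt{2}$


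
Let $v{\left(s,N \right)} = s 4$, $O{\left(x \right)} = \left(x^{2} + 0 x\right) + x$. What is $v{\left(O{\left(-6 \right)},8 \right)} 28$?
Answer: $3360$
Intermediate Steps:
$O{\left(x \right)} = x + x^{2}$ ($O{\left(x \right)} = \left(x^{2} + 0\right) + x = x^{2} + x = x + x^{2}$)
$v{\left(s,N \right)} = 4 s$
$v{\left(O{\left(-6 \right)},8 \right)} 28 = 4 \left(- 6 \left(1 - 6\right)\right) 28 = 4 \left(\left(-6\right) \left(-5\right)\right) 28 = 4 \cdot 30 \cdot 28 = 120 \cdot 28 = 3360$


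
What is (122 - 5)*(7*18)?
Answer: 14742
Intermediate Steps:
(122 - 5)*(7*18) = 117*126 = 14742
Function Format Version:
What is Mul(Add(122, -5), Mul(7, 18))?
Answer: 14742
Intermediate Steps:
Mul(Add(122, -5), Mul(7, 18)) = Mul(117, 126) = 14742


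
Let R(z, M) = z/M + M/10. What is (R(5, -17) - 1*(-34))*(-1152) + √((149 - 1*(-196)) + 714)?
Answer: -3134016/85 + √1059 ≈ -36838.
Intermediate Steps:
R(z, M) = M/10 + z/M (R(z, M) = z/M + M*(⅒) = z/M + M/10 = M/10 + z/M)
(R(5, -17) - 1*(-34))*(-1152) + √((149 - 1*(-196)) + 714) = (((⅒)*(-17) + 5/(-17)) - 1*(-34))*(-1152) + √((149 - 1*(-196)) + 714) = ((-17/10 + 5*(-1/17)) + 34)*(-1152) + √((149 + 196) + 714) = ((-17/10 - 5/17) + 34)*(-1152) + √(345 + 714) = (-339/170 + 34)*(-1152) + √1059 = (5441/170)*(-1152) + √1059 = -3134016/85 + √1059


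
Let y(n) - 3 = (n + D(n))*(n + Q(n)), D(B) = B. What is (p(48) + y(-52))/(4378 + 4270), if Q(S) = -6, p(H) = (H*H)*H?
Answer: 116627/8648 ≈ 13.486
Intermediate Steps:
p(H) = H**3 (p(H) = H**2*H = H**3)
y(n) = 3 + 2*n*(-6 + n) (y(n) = 3 + (n + n)*(n - 6) = 3 + (2*n)*(-6 + n) = 3 + 2*n*(-6 + n))
(p(48) + y(-52))/(4378 + 4270) = (48**3 + (3 - 12*(-52) + 2*(-52)**2))/(4378 + 4270) = (110592 + (3 + 624 + 2*2704))/8648 = (110592 + (3 + 624 + 5408))*(1/8648) = (110592 + 6035)*(1/8648) = 116627*(1/8648) = 116627/8648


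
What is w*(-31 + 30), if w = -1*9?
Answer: 9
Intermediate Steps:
w = -9
w*(-31 + 30) = -9*(-31 + 30) = -9*(-1) = 9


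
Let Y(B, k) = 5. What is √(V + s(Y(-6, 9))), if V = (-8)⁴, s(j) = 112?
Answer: 4*√263 ≈ 64.869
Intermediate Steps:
V = 4096
√(V + s(Y(-6, 9))) = √(4096 + 112) = √4208 = 4*√263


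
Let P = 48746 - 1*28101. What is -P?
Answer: -20645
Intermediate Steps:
P = 20645 (P = 48746 - 28101 = 20645)
-P = -1*20645 = -20645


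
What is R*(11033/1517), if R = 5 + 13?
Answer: 198594/1517 ≈ 130.91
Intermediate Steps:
R = 18
R*(11033/1517) = 18*(11033/1517) = 198594/1517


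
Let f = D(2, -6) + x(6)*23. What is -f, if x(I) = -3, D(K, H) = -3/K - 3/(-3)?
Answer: 139/2 ≈ 69.500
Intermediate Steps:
D(K, H) = 1 - 3/K (D(K, H) = -3/K - 3*(-1/3) = -3/K + 1 = 1 - 3/K)
f = -139/2 (f = (-3 + 2)/2 - 3*23 = (1/2)*(-1) - 69 = -1/2 - 69 = -139/2 ≈ -69.500)
-f = -1*(-139/2) = 139/2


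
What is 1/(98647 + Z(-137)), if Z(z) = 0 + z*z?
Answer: 1/117416 ≈ 8.5167e-6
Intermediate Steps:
Z(z) = z² (Z(z) = 0 + z² = z²)
1/(98647 + Z(-137)) = 1/(98647 + (-137)²) = 1/(98647 + 18769) = 1/117416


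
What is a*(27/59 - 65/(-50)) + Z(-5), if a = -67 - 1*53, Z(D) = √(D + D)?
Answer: -12444/59 + I*√10 ≈ -210.92 + 3.1623*I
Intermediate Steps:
Z(D) = √2*√D (Z(D) = √(2*D) = √2*√D)
a = -120 (a = -67 - 53 = -120)
a*(27/59 - 65/(-50)) + Z(-5) = -120*(27/59 - 65/(-50)) + √2*√(-5) = -120*(27*(1/59) - 65*(-1/50)) + √2*(I*√5) = -120*(27/59 + 13/10) + I*√10 = -120*1037/590 + I*√10 = -12444/59 + I*√10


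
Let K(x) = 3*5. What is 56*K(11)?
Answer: 840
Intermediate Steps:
K(x) = 15
56*K(11) = 56*15 = 840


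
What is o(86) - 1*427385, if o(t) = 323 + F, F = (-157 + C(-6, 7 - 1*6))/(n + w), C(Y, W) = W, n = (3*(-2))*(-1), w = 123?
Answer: -18363718/43 ≈ -4.2706e+5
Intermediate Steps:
n = 6 (n = -6*(-1) = 6)
F = -52/43 (F = (-157 + (7 - 1*6))/(6 + 123) = (-157 + (7 - 6))/129 = (-157 + 1)*(1/129) = -156*1/129 = -52/43 ≈ -1.2093)
o(t) = 13837/43 (o(t) = 323 - 52/43 = 13837/43)
o(86) - 1*427385 = 13837/43 - 1*427385 = 13837/43 - 427385 = -18363718/43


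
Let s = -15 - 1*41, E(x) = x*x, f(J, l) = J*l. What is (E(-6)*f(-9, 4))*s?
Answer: 72576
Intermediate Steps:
E(x) = x²
s = -56 (s = -15 - 41 = -56)
(E(-6)*f(-9, 4))*s = ((-6)²*(-9*4))*(-56) = (36*(-36))*(-56) = -1296*(-56) = 72576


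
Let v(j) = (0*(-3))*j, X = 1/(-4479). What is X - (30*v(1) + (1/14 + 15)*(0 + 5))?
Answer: -4725359/62706 ≈ -75.357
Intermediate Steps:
X = -1/4479 ≈ -0.00022326
v(j) = 0 (v(j) = 0*j = 0)
X - (30*v(1) + (1/14 + 15)*(0 + 5)) = -1/4479 - (30*0 + (1/14 + 15)*(0 + 5)) = -1/4479 - (0 + (1/14 + 15)*5) = -1/4479 - (0 + (211/14)*5) = -1/4479 - (0 + 1055/14) = -1/4479 - 1*1055/14 = -1/4479 - 1055/14 = -4725359/62706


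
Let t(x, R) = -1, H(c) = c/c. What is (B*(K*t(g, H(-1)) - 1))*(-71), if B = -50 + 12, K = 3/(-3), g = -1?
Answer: 0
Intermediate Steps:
H(c) = 1
K = -1 (K = 3*(-1/3) = -1)
B = -38
(B*(K*t(g, H(-1)) - 1))*(-71) = -38*(-1*(-1) - 1)*(-71) = -38*(1 - 1)*(-71) = -38*0*(-71) = 0*(-71) = 0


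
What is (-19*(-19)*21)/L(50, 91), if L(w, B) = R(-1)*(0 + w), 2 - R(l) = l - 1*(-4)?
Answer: -7581/50 ≈ -151.62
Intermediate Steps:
R(l) = -2 - l (R(l) = 2 - (l - 1*(-4)) = 2 - (l + 4) = 2 - (4 + l) = 2 + (-4 - l) = -2 - l)
L(w, B) = -w (L(w, B) = (-2 - 1*(-1))*(0 + w) = (-2 + 1)*w = -w)
(-19*(-19)*21)/L(50, 91) = (-19*(-19)*21)/((-1*50)) = (361*21)/(-50) = 7581*(-1/50) = -7581/50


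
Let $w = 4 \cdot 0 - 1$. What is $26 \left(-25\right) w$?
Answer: $650$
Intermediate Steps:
$w = -1$ ($w = 0 - 1 = -1$)
$26 \left(-25\right) w = 26 \left(-25\right) \left(-1\right) = \left(-650\right) \left(-1\right) = 650$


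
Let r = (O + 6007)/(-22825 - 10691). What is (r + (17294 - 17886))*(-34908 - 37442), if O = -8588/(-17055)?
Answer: 2449038549820255/57161538 ≈ 4.2844e+7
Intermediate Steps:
O = 8588/17055 (O = -8588*(-1/17055) = 8588/17055 ≈ 0.50355)
r = -102457973/571615380 (r = (8588/17055 + 6007)/(-22825 - 10691) = (102457973/17055)/(-33516) = (102457973/17055)*(-1/33516) = -102457973/571615380 ≈ -0.17924)
(r + (17294 - 17886))*(-34908 - 37442) = (-102457973/571615380 + (17294 - 17886))*(-34908 - 37442) = (-102457973/571615380 - 592)*(-72350) = -338498762933/571615380*(-72350) = 2449038549820255/57161538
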